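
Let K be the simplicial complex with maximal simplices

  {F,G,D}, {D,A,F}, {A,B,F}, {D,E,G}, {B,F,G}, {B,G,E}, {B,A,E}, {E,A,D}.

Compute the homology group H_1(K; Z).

Order the vertices as A < B < D < E < F < G. Listing each simplex with vertices in this order, K has dimension 2 with simplices:

  0-simplices (6): A, B, D, E, F, G
  1-simplices (12): AB, AD, AE, AF, BE, BF, BG, DE, DF, DG, EG, FG
  2-simplices (8): ABE, ABF, ADE, ADF, BEG, BFG, DEG, DFG

giving chain groups C_0 ≅ Z^6, C_1 ≅ Z^12, C_2 ≅ Z^8.

Boundary ∂_1: C_1 → C_0 sends each edge [p,q] (with p < q) to q − p. For instance
  ∂BF = F − B.
This gives a 6×12 integer matrix of rank 5; reducing to Smith normal form yields diagonal entries (1,1,1,1,1).

∂_2: C_2 → C_1 sends each 2-simplex [p,q,r] to [q,r] − [p,r] + [p,q]. For instance
  ∂ABF = BF − AF + AB,
  ∂ADF = DF − AF + AD.
This gives a 12×8 integer matrix of rank 7; reducing to Smith normal form yields diagonal entries (1,1,1,1,1,1,1).

Now H_k = ker ∂_k / im ∂_{k+1}, so:

  H_1: rank ker ∂_1 − rank ∂_2 = (12 − 5) − 7 = 0, and the invariant factors of ∂_2 are all 1, so H_1 = 0.

H_1 ≅ 0.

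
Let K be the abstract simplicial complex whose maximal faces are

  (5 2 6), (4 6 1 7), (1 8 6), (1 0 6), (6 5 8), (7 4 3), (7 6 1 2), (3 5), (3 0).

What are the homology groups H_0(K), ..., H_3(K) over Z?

Order the vertices as 0 < 1 < 2 < 3 < 4 < 5 < 6 < 7 < 8. Listing each simplex with vertices in this order, K has dimension 3 with simplices:

  0-simplices (9): [0], [1], [2], [3], [4], [5], [6], [7], [8]
  1-simplices (20): [0,1], [0,3], [0,6], [1,2], [1,4], [1,6], [1,7], [1,8], [2,5], [2,6], [2,7], [3,4], [3,5], [3,7], [4,6], [4,7], [5,6], [5,8], [6,7], [6,8]
  2-simplices (12): [0,1,6], [1,2,6], [1,2,7], [1,4,6], [1,4,7], [1,6,7], [1,6,8], [2,5,6], [2,6,7], [3,4,7], [4,6,7], [5,6,8]
  3-simplices (2): [1,2,6,7], [1,4,6,7]

so the chain groups are C_0 ≅ Z^9, C_1 ≅ Z^20, C_2 ≅ Z^12, C_3 ≅ Z^2.

∂_1: C_1 → C_0 maps an edge to its endpoints' difference, ∂[p,q] = q − p.
The 9×20 boundary matrix has rank 8 and Smith normal form diag(1,1,1,1,1,1,1,1).

Boundary ∂_2: C_2 → C_1 acts by ∂[p,q,r] = [q,r] − [p,r] + [p,q]. For instance
  ∂[1,6,8] = [6,8] − [1,8] + [1,6],
  ∂[1,2,7] = [2,7] − [1,7] + [1,2].
The 20×12 boundary matrix has rank 10 and Smith normal form diag(1,1,1,1,1,1,1,1,1,1).

The boundary map ∂_3: C_3 → C_2 sends each 3-simplex σ to the alternating sum Σ_i (−1)^i (σ with its i-th vertex removed). For instance
  ∂[1,4,6,7] = [4,6,7] − [1,6,7] + [1,4,7] − [1,4,6],
  ∂[1,2,6,7] = [2,6,7] − [1,6,7] + [1,2,7] − [1,2,6].
The 12×2 boundary matrix has rank 2 and Smith normal form diag(1,1).

Now H_k = ker ∂_k / im ∂_{k+1}, so:

  H_0: rank C_0 − rank ∂_1 = 9 − 8 = 1, and the invariant factors of ∂_1 are all 1, so H_0 ≅ Z.
  H_1: rank ker ∂_1 − rank ∂_2 = (20 − 8) − 10 = 2, and the invariant factors of ∂_2 are all 1, so H_1 ≅ Z^2.
  H_2: rank ker ∂_2 − rank ∂_3 = (12 − 10) − 2 = 0, and the invariant factors of ∂_3 are all 1, so H_2 ≅ 0.
  H_3: rank ker ∂_3 − rank ∂_4 = (2 − 2) − 0 = 0, and there is no ∂_4, so H_3 ≅ 0.

H_0 ≅ Z,  H_1 ≅ Z^2,  H_2 = 0,  H_3 = 0.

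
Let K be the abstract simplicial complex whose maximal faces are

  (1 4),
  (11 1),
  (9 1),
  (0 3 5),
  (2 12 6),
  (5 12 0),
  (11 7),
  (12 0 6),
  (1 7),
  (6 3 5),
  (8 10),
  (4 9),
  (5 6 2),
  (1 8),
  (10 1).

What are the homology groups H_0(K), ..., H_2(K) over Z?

H_0 ≅ Z^2,  H_1 ≅ Z^4,  H_2 = 0.

Order the vertices as 0 < 1 < 2 < 3 < 4 < 5 < 6 < 7 < 8 < 9 < 10 < 11 < 12. Listing each simplex with vertices in this order, K has dimension 2 with simplices:

  0-simplices (13): [0], [1], [2], [3], [4], [5], [6], [7], [8], [9], [10], [11], [12]
  1-simplices (21): [0,3], [0,5], [0,6], [0,12], [1,4], [1,7], [1,8], [1,9], [1,10], [1,11], [2,5], [2,6], [2,12], [3,5], [3,6], [4,9], [5,6], [5,12], [6,12], [7,11], [8,10]
  2-simplices (6): [0,3,5], [0,5,12], [0,6,12], [2,5,6], [2,6,12], [3,5,6]

giving chain groups C_0 ≅ Z^13, C_1 ≅ Z^21, C_2 ≅ Z^6.

∂_1: C_1 → C_0 is given by ∂[p,q] = [q] − [p].
The 13×21 boundary matrix has rank 11 and Smith normal form diag(1,1,1,1,1,1,1,1,1,1,1).

∂_2: C_2 → C_1 acts by ∂[p,q,r] = [q,r] − [p,r] + [p,q]. For instance
  ∂[2,6,12] = [6,12] − [2,12] + [2,6],
  ∂[0,6,12] = [6,12] − [0,12] + [0,6].
This gives a 21×6 integer matrix of rank 6; reducing to Smith normal form yields diagonal entries (1,1,1,1,1,1).

Reading off H_k = ker ∂_k / im ∂_{k+1}:

  H_0: rank C_0 − rank ∂_1 = 13 − 11 = 2, and the invariant factors of ∂_1 are all 1, so H_0 ≅ Z^2.
  H_1: rank ker ∂_1 − rank ∂_2 = (21 − 11) − 6 = 4, and the invariant factors of ∂_2 are all 1, so H_1 ≅ Z^4.
  H_2: rank ker ∂_2 − rank ∂_3 = (6 − 6) − 0 = 0, and there is no ∂_3, so H_2 ≅ 0.

As a check, the Euler characteristic is 13 − 21 + 6 = -2, which agrees with 2 − 4 + 0 = -2.
(K is a triangulation of the disjoint union of a wedge of 3 circles and the cylinder S^1 x I.)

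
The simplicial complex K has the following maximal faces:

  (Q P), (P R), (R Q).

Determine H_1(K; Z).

K has 3 vertices, 3 edges.
rank ∂_1 = 2, rank ∂_2 = 0 ⇒ b_1 = 3 − 2 − 0 = 1. So H_1 ≅ Z.

H_1 = Z.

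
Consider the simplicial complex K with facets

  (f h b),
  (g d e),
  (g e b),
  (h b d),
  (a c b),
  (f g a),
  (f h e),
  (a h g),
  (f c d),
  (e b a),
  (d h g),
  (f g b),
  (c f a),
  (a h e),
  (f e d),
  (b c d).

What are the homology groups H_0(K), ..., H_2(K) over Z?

Fix the vertex order a < b < c < d < e < f < g < h and write every simplex with vertices in increasing order. Then dim K = 2 and the simplices of K are:

  0-simplices (8): a, b, c, d, e, f, g, h
  1-simplices (24): ab, ac, ae, af, ag, ah, bc, bd, be, bf, bg, bh, cd, cf, de, df, dg, dh, ef, eg, eh, fg, fh, gh
  2-simplices (16): abc, abe, acf, aeh, afg, agh, bcd, bdh, beg, bfg, bfh, cdf, def, deg, dgh, efh

Hence C_0 ≅ Z^8, C_1 ≅ Z^24, C_2 ≅ Z^16.

∂_1: C_1 → C_0 sends each edge [p,q] (with p < q) to q − p.
The resulting 8×24 matrix has rank 7, and its Smith normal form has invariant factors (1,1,1,1,1,1,1).

Boundary ∂_2: C_2 → C_1 acts by ∂[p,q,r] = [q,r] − [p,r] + [p,q]. For instance
  ∂aeh = eh − ah + ae,
  ∂agh = gh − ah + ag.
The resulting 24×16 matrix has rank 15, and its Smith normal form has invariant factors (1,1,1,1,1,1,1,1,1,1,1,1,1,1,1).

Now H_k = ker ∂_k / im ∂_{k+1}, so:

  H_0: rank C_0 − rank ∂_1 = 8 − 7 = 1, and the invariant factors of ∂_1 are all 1, so H_0 = Z.
  H_1: rank ker ∂_1 − rank ∂_2 = (24 − 7) − 15 = 2, and the invariant factors of ∂_2 are all 1, so H_1 = Z^2.
  H_2: rank ker ∂_2 − rank ∂_3 = (16 − 15) − 0 = 1, and there is no ∂_3, so H_2 = Z.

H_0 = Z,  H_1 = Z^2,  H_2 = Z.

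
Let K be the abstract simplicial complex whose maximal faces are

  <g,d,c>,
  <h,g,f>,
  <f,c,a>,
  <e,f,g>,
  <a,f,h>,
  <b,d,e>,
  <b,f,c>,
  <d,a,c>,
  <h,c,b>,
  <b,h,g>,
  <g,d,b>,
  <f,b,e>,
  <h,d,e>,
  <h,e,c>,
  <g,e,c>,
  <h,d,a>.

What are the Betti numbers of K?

Fix the vertex order a < b < c < d < e < f < g < h and write every simplex with vertices in increasing order. Then dim K = 2 and the simplices of K are:

  0-simplices (8): a, b, c, d, e, f, g, h
  1-simplices (24): ac, ad, af, ah, bc, bd, be, bf, bg, bh, cd, ce, cf, cg, ch, de, dg, dh, ef, eg, eh, fg, fh, gh
  2-simplices (16): acd, acf, adh, afh, bcf, bch, bde, bdg, bef, bgh, cdg, ceg, ceh, deh, efg, fgh

so the chain groups are C_0 ≅ Z^8, C_1 ≅ Z^24, C_2 ≅ Z^16.

∂_1: C_1 → C_0 is given by ∂[p,q] = [q] − [p]. For instance
  ∂dh = h − d.
As a 8×24 matrix over Z this has rank 7, with invariant factors (1,1,1,1,1,1,1).

∂_2: C_2 → C_1 acts by ∂[p,q,r] = [q,r] − [p,r] + [p,q]. For instance
  ∂bdg = dg − bg + bd,
  ∂bgh = gh − bh + bg.
The 24×16 boundary matrix has rank 15 and Smith normal form diag(1,1,1,1,1,1,1,1,1,1,1,1,1,1,1).

Now H_k = ker ∂_k / im ∂_{k+1}, so:

  H_0: rank C_0 − rank ∂_1 = 8 − 7 = 1, and the invariant factors of ∂_1 are all 1, so H_0 = Z.
  H_1: rank ker ∂_1 − rank ∂_2 = (24 − 7) − 15 = 2, and the invariant factors of ∂_2 are all 1, so H_1 = Z^2.
  H_2: rank ker ∂_2 − rank ∂_3 = (16 − 15) − 0 = 1, and there is no ∂_3, so H_2 = Z.

As a check, the Euler characteristic is 8 − 24 + 16 = 0, which agrees with 1 − 2 + 1 = 0.
(K is a triangulation of the torus T^2.)

Hence the Betti numbers are b_0 = 1, b_1 = 2, b_2 = 1.

b_0 = 1, b_1 = 2, b_2 = 1.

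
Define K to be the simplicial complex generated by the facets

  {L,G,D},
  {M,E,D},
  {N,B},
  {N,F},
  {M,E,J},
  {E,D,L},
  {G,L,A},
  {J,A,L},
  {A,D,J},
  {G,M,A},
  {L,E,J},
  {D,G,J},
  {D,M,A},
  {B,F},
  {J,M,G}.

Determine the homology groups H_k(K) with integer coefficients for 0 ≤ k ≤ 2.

K has 10 vertices, 21 edges, 12 triangles.
rank ∂_0 = 0, rank ∂_1 = 8 ⇒ b_0 = 10 − 0 − 8 = 2; all invariant factors of ∂_1 are 1 so no torsion. So H_0 = Z^2.
rank ∂_1 = 8, rank ∂_2 = 12 ⇒ b_1 = 21 − 8 − 12 = 1; ∂_2 has invariant factor(s) [2] giving torsion. So H_1 = Z ⊕ Z/2.
rank ∂_2 = 12, rank ∂_3 = 0 ⇒ b_2 = 12 − 12 − 0 = 0. So H_2 = 0.

H_0 ≅ Z^2,  H_1 ≅ Z ⊕ Z/2,  H_2 = 0.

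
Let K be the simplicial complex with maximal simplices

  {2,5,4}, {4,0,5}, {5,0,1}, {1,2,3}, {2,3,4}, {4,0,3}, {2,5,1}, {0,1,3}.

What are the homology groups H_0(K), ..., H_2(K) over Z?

H_0 ≅ Z,  H_1 = 0,  H_2 ≅ Z.

Fix the vertex order 0 < 1 < 2 < 3 < 4 < 5 and write every simplex with vertices in increasing order. Then dim K = 2 and the simplices of K are:

  0-simplices (6): [0], [1], [2], [3], [4], [5]
  1-simplices (12): [0,1], [0,3], [0,4], [0,5], [1,2], [1,3], [1,5], [2,3], [2,4], [2,5], [3,4], [4,5]
  2-simplices (8): [0,1,3], [0,1,5], [0,3,4], [0,4,5], [1,2,3], [1,2,5], [2,3,4], [2,4,5]

Hence C_0 ≅ Z^6, C_1 ≅ Z^12, C_2 ≅ Z^8.

Boundary ∂_1: C_1 → C_0 sends each edge [p,q] (with p < q) to q − p. For instance
  ∂[1,5] = [5] − [1].
As a 6×12 matrix over Z this has rank 5, with invariant factors (1,1,1,1,1).

∂_2: C_2 → C_1 maps a triangle to the signed sum of its edges. For instance
  ∂[1,2,5] = [2,5] − [1,5] + [1,2],
  ∂[2,4,5] = [4,5] − [2,5] + [2,4].
The 12×8 boundary matrix has rank 7 and Smith normal form diag(1,1,1,1,1,1,1).

Reading off H_k = ker ∂_k / im ∂_{k+1}:

  H_0: rank C_0 − rank ∂_1 = 6 − 5 = 1, and the invariant factors of ∂_1 are all 1, so H_0 ≅ Z.
  H_1: rank ker ∂_1 − rank ∂_2 = (12 − 5) − 7 = 0, and the invariant factors of ∂_2 are all 1, so H_1 ≅ 0.
  H_2: rank ker ∂_2 − rank ∂_3 = (8 − 7) − 0 = 1, and there is no ∂_3, so H_2 ≅ Z.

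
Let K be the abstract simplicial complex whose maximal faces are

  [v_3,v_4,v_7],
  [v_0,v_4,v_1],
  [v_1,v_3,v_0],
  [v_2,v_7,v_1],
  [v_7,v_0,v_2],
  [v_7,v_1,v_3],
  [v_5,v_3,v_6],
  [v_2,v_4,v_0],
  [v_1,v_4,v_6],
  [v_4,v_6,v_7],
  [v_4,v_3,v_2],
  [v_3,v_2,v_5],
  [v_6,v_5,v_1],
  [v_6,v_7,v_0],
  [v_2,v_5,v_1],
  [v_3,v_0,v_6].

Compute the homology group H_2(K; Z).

H_2 = Z.

Order the vertices as v_0 < v_1 < v_2 < v_3 < v_4 < v_5 < v_6 < v_7. Listing each simplex with vertices in this order, K has dimension 2 with simplices:

  0-simplices (8): [v_0], [v_1], [v_2], [v_3], [v_4], [v_5], [v_6], [v_7]
  1-simplices (24): (24 of them)
  2-simplices (16): (16 of them)

Hence C_0 ≅ Z^8, C_1 ≅ Z^24, C_2 ≅ Z^16.

The boundary map ∂_1: C_1 → C_0 is given by ∂[p,q] = [q] − [p].
The resulting 8×24 matrix has rank 7, and its Smith normal form has invariant factors (1,1,1,1,1,1,1).

Boundary ∂_2: C_2 → C_1 maps a triangle to the signed sum of its edges. For instance
  ∂[v_3,v_5,v_6] = [v_5,v_6] − [v_3,v_6] + [v_3,v_5],
  ∂[v_0,v_1,v_4] = [v_1,v_4] − [v_0,v_4] + [v_0,v_1].
This gives a 24×16 integer matrix of rank 15; reducing to Smith normal form yields diagonal entries (1,1,1,1,1,1,1,1,1,1,1,1,1,1,1).

Computing H_k = (kernel of ∂_k) / (image of ∂_{k+1}):

  H_2: rank ker ∂_2 − rank ∂_3 = (16 − 15) − 0 = 1, and there is no ∂_3, so H_2 = Z.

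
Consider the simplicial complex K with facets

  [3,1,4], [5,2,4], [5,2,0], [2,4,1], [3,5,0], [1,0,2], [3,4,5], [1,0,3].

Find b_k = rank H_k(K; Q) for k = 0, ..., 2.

b_0 = 1, b_1 = 0, b_2 = 1.

We work with the vertex ordering 0 < 1 < 2 < 3 < 4 < 5. The simplices of K, each written with vertices in increasing order, are:

  0-simplices (6): [0], [1], [2], [3], [4], [5]
  1-simplices (12): [0,1], [0,2], [0,3], [0,5], [1,2], [1,3], [1,4], [2,4], [2,5], [3,4], [3,5], [4,5]
  2-simplices (8): [0,1,2], [0,1,3], [0,2,5], [0,3,5], [1,2,4], [1,3,4], [2,4,5], [3,4,5]

Hence C_0 ≅ Z^6, C_1 ≅ Z^12, C_2 ≅ Z^8.

Boundary ∂_1: C_1 → C_0 sends each edge [p,q] (with p < q) to q − p. For instance
  ∂[2,4] = [4] − [2].
As a 6×12 matrix over Z this has rank 5, with invariant factors (1,1,1,1,1).

The boundary map ∂_2: C_2 → C_1 maps a triangle to the signed sum of its edges. For instance
  ∂[1,2,4] = [2,4] − [1,4] + [1,2],
  ∂[0,1,2] = [1,2] − [0,2] + [0,1].
This gives a 12×8 integer matrix of rank 7; reducing to Smith normal form yields diagonal entries (1,1,1,1,1,1,1).

Computing H_k = (kernel of ∂_k) / (image of ∂_{k+1}):

  H_0: rank C_0 − rank ∂_1 = 6 − 5 = 1, and the invariant factors of ∂_1 are all 1, so H_0 = Z.
  H_1: rank ker ∂_1 − rank ∂_2 = (12 − 5) − 7 = 0, and the invariant factors of ∂_2 are all 1, so H_1 = 0.
  H_2: rank ker ∂_2 − rank ∂_3 = (8 − 7) − 0 = 1, and there is no ∂_3, so H_2 = Z.

(K is a triangulation of the 2-sphere S^2.)

Hence the Betti numbers are b_0 = 1, b_1 = 0, b_2 = 1.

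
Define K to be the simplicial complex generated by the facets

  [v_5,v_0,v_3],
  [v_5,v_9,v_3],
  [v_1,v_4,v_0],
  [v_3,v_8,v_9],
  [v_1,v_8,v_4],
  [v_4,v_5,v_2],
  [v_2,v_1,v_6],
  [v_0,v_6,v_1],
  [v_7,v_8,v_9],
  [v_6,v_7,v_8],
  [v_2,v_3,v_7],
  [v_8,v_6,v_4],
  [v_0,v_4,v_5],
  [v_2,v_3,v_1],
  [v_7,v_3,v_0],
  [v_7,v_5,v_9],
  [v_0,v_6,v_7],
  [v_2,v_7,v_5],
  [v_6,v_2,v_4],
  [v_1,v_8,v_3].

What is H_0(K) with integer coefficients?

H_0 ≅ Z.

We work with the vertex ordering v_0 < v_1 < v_2 < v_3 < v_4 < v_5 < v_6 < v_7 < v_8 < v_9. The simplices of K, each written with vertices in increasing order, are:

  0-simplices (10): [v_0], [v_1], [v_2], [v_3], [v_4], [v_5], [v_6], [v_7], [v_8], [v_9]
  1-simplices (30): (30 of them)
  2-simplices (20): (20 of them)

so the chain groups are C_0 ≅ Z^10, C_1 ≅ Z^30, C_2 ≅ Z^20.

∂_1: C_1 → C_0 maps an edge to its endpoints' difference, ∂[p,q] = q − p.
The resulting 10×30 matrix has rank 9, and its Smith normal form has invariant factors (1,1,1,1,1,1,1,1,1).

Boundary ∂_2: C_2 → C_1 acts by ∂[p,q,r] = [q,r] − [p,r] + [p,q]. For instance
  ∂[v_2,v_4,v_6] = [v_4,v_6] − [v_2,v_6] + [v_2,v_4],
  ∂[v_5,v_7,v_9] = [v_7,v_9] − [v_5,v_9] + [v_5,v_7].
The resulting 30×20 matrix has rank 20, and its Smith normal form has invariant factors (1,1,1,1,1,1,1,1,1,1,1,1,1,1,1,1,1,1,1,2).

Reading off H_k = ker ∂_k / im ∂_{k+1}:

  H_0: rank C_0 − rank ∂_1 = 10 − 9 = 1, and the invariant factors of ∂_1 are all 1, so H_0 = Z.

(K is a triangulation of the Klein bottle.)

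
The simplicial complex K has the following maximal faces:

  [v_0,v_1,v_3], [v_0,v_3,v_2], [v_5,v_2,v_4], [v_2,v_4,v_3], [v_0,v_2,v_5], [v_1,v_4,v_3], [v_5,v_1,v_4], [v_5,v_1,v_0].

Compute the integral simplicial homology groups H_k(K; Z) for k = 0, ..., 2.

H_0 ≅ Z,  H_1 = 0,  H_2 ≅ Z.

Fix the vertex order v_0 < v_1 < v_2 < v_3 < v_4 < v_5 and write every simplex with vertices in increasing order. Then dim K = 2 and the simplices of K are:

  0-simplices (6): [v_0], [v_1], [v_2], [v_3], [v_4], [v_5]
  1-simplices (12): [v_0,v_1], [v_0,v_2], [v_0,v_3], [v_0,v_5], [v_1,v_3], [v_1,v_4], [v_1,v_5], [v_2,v_3], [v_2,v_4], [v_2,v_5], [v_3,v_4], [v_4,v_5]
  2-simplices (8): [v_0,v_1,v_3], [v_0,v_1,v_5], [v_0,v_2,v_3], [v_0,v_2,v_5], [v_1,v_3,v_4], [v_1,v_4,v_5], [v_2,v_3,v_4], [v_2,v_4,v_5]

so the chain groups are C_0 ≅ Z^6, C_1 ≅ Z^12, C_2 ≅ Z^8.

Boundary ∂_1: C_1 → C_0 maps an edge to its endpoints' difference, ∂[p,q] = q − p. For instance
  ∂[v_2,v_3] = [v_3] − [v_2].
The 6×12 boundary matrix has rank 5 and Smith normal form diag(1,1,1,1,1).

Boundary ∂_2: C_2 → C_1 acts by ∂[p,q,r] = [q,r] − [p,r] + [p,q]. For instance
  ∂[v_1,v_4,v_5] = [v_4,v_5] − [v_1,v_5] + [v_1,v_4],
  ∂[v_1,v_3,v_4] = [v_3,v_4] − [v_1,v_4] + [v_1,v_3].
As a 12×8 matrix over Z this has rank 7, with invariant factors (1,1,1,1,1,1,1).

Reading off H_k = ker ∂_k / im ∂_{k+1}:

  H_0: rank C_0 − rank ∂_1 = 6 − 5 = 1, and the invariant factors of ∂_1 are all 1, so H_0 ≅ Z.
  H_1: rank ker ∂_1 − rank ∂_2 = (12 − 5) − 7 = 0, and the invariant factors of ∂_2 are all 1, so H_1 ≅ 0.
  H_2: rank ker ∂_2 − rank ∂_3 = (8 − 7) − 0 = 1, and there is no ∂_3, so H_2 ≅ Z.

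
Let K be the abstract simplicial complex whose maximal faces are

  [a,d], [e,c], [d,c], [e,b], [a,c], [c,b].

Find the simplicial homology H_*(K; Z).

Fix the vertex order a < b < c < d < e and write every simplex with vertices in increasing order. Then dim K = 1 and the simplices of K are:

  0-simplices (5): a, b, c, d, e
  1-simplices (6): ac, ad, bc, be, cd, ce

giving chain groups C_0 ≅ Z^5, C_1 ≅ Z^6.

The boundary map ∂_1: C_1 → C_0 is given by ∂[p,q] = [q] − [p]. For instance
  ∂ce = e − c.
This gives a 5×6 integer matrix of rank 4; reducing to Smith normal form yields diagonal entries (1,1,1,1).

Now H_k = ker ∂_k / im ∂_{k+1}, so:

  H_0: rank C_0 − rank ∂_1 = 5 − 4 = 1, and the invariant factors of ∂_1 are all 1, so H_0 = Z.
  H_1: rank ker ∂_1 − rank ∂_2 = (6 − 4) − 0 = 2, and there is no ∂_2, so H_1 = Z^2.

As a check, the Euler characteristic is 5 − 6 = -1, which agrees with 1 − 2 = -1.

H_0 ≅ Z,  H_1 ≅ Z^2.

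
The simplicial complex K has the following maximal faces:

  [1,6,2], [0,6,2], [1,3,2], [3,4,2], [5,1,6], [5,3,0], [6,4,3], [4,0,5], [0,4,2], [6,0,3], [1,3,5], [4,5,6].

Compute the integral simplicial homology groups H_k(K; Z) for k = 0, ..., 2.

Fix the vertex order 0 < 1 < 2 < 3 < 4 < 5 < 6 and write every simplex with vertices in increasing order. Then dim K = 2 and the simplices of K are:

  0-simplices (7): [0], [1], [2], [3], [4], [5], [6]
  1-simplices (18): [0,2], [0,3], [0,4], [0,5], [0,6], [1,2], [1,3], [1,5], [1,6], [2,3], [2,4], [2,6], [3,4], [3,5], [3,6], [4,5], [4,6], [5,6]
  2-simplices (12): [0,2,4], [0,2,6], [0,3,5], [0,3,6], [0,4,5], [1,2,3], [1,2,6], [1,3,5], [1,5,6], [2,3,4], [3,4,6], [4,5,6]

Hence C_0 ≅ Z^7, C_1 ≅ Z^18, C_2 ≅ Z^12.

The boundary map ∂_1: C_1 → C_0 maps an edge to its endpoints' difference, ∂[p,q] = q − p. For instance
  ∂[1,5] = [5] − [1].
As a 7×18 matrix over Z this has rank 6, with invariant factors (1,1,1,1,1,1).

Boundary ∂_2: C_2 → C_1 sends each 2-simplex [p,q,r] to [q,r] − [p,r] + [p,q]. For instance
  ∂[1,5,6] = [5,6] − [1,6] + [1,5],
  ∂[1,3,5] = [3,5] − [1,5] + [1,3].
This gives a 18×12 integer matrix of rank 12; reducing to Smith normal form yields diagonal entries (1,1,1,1,1,1,1,1,1,1,1,2).

Computing H_k = (kernel of ∂_k) / (image of ∂_{k+1}):

  H_0: rank C_0 − rank ∂_1 = 7 − 6 = 1, and the invariant factors of ∂_1 are all 1, so H_0 = Z.
  H_1: rank ker ∂_1 − rank ∂_2 = (18 − 6) − 12 = 0, and ∂_2 has invariant factor 2 > 1, so H_1 = Z/2Z.
  H_2: rank ker ∂_2 − rank ∂_3 = (12 − 12) − 0 = 0, and there is no ∂_3, so H_2 = 0.

(K is a triangulation of the real projective plane RP^2.)

H_0 ≅ Z,  H_1 ≅ Z/2Z,  H_2 = 0.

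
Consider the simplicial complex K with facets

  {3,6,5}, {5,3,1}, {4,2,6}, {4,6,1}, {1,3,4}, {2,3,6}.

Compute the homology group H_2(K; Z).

K has 6 vertices, 12 edges, 6 triangles.
rank ∂_2 = 6, rank ∂_3 = 0 ⇒ b_2 = 6 − 6 − 0 = 0. So H_2 = 0.

H_2 = 0.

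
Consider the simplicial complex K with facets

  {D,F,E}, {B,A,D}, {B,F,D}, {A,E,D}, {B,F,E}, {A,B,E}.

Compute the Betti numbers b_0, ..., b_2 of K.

We work with the vertex ordering A < B < D < E < F. The simplices of K, each written with vertices in increasing order, are:

  0-simplices (5): A, B, D, E, F
  1-simplices (9): AB, AD, AE, BD, BE, BF, DE, DF, EF
  2-simplices (6): ABD, ABE, ADE, BDF, BEF, DEF

Hence C_0 ≅ Z^5, C_1 ≅ Z^9, C_2 ≅ Z^6.

∂_1: C_1 → C_0 sends each edge [p,q] (with p < q) to q − p. For instance
  ∂AE = E − A.
This gives a 5×9 integer matrix of rank 4; reducing to Smith normal form yields diagonal entries (1,1,1,1).

The boundary map ∂_2: C_2 → C_1 maps a triangle to the signed sum of its edges. For instance
  ∂ABE = BE − AE + AB,
  ∂BEF = EF − BF + BE.
The 9×6 boundary matrix has rank 5 and Smith normal form diag(1,1,1,1,1).

Reading off H_k = ker ∂_k / im ∂_{k+1}:

  H_0: rank C_0 − rank ∂_1 = 5 − 4 = 1, and the invariant factors of ∂_1 are all 1, so H_0 ≅ Z.
  H_1: rank ker ∂_1 − rank ∂_2 = (9 − 4) − 5 = 0, and the invariant factors of ∂_2 are all 1, so H_1 ≅ 0.
  H_2: rank ker ∂_2 − rank ∂_3 = (6 − 5) − 0 = 1, and there is no ∂_3, so H_2 ≅ Z.

(K is a triangulation of the 2-sphere S^2.)

Hence the Betti numbers are b_0 = 1, b_1 = 0, b_2 = 1.

b_0 = 1, b_1 = 0, b_2 = 1.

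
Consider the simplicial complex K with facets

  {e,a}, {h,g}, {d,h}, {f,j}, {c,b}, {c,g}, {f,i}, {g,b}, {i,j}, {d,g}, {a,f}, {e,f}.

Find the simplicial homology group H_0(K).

Order the vertices as a < b < c < d < e < f < g < h < i < j. Listing each simplex with vertices in this order, K has dimension 1 with simplices:

  0-simplices (10): a, b, c, d, e, f, g, h, i, j
  1-simplices (12): ae, af, bc, bg, cg, dg, dh, ef, fi, fj, gh, ij

Hence C_0 ≅ Z^10, C_1 ≅ Z^12.

Boundary ∂_1: C_1 → C_0 is given by ∂[p,q] = [q] − [p]. For instance
  ∂bg = g − b.
The 10×12 boundary matrix has rank 8 and Smith normal form diag(1,1,1,1,1,1,1,1).

Computing H_k = (kernel of ∂_k) / (image of ∂_{k+1}):

  H_0: rank C_0 − rank ∂_1 = 10 − 8 = 2, and the invariant factors of ∂_1 are all 1, so H_0 ≅ Z^2.

H_0 = Z^2.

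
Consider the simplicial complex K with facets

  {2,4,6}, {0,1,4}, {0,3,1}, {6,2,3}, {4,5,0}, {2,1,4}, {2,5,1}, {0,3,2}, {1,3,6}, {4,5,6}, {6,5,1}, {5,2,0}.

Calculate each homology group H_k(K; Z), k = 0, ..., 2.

We work with the vertex ordering 0 < 1 < 2 < 3 < 4 < 5 < 6. The simplices of K, each written with vertices in increasing order, are:

  0-simplices (7): [0], [1], [2], [3], [4], [5], [6]
  1-simplices (18): [0,1], [0,2], [0,3], [0,4], [0,5], [1,2], [1,3], [1,4], [1,5], [1,6], [2,3], [2,4], [2,5], [2,6], [3,6], [4,5], [4,6], [5,6]
  2-simplices (12): [0,1,3], [0,1,4], [0,2,3], [0,2,5], [0,4,5], [1,2,4], [1,2,5], [1,3,6], [1,5,6], [2,3,6], [2,4,6], [4,5,6]

Hence C_0 ≅ Z^7, C_1 ≅ Z^18, C_2 ≅ Z^12.

∂_1: C_1 → C_0 maps an edge to its endpoints' difference, ∂[p,q] = q − p.
This gives a 7×18 integer matrix of rank 6; reducing to Smith normal form yields diagonal entries (1,1,1,1,1,1).

The boundary map ∂_2: C_2 → C_1 acts by ∂[p,q,r] = [q,r] − [p,r] + [p,q]. For instance
  ∂[0,2,5] = [2,5] − [0,5] + [0,2],
  ∂[0,2,3] = [2,3] − [0,3] + [0,2].
The resulting 18×12 matrix has rank 12, and its Smith normal form has invariant factors (1,1,1,1,1,1,1,1,1,1,1,2).

Computing H_k = (kernel of ∂_k) / (image of ∂_{k+1}):

  H_0: rank C_0 − rank ∂_1 = 7 − 6 = 1, and the invariant factors of ∂_1 are all 1, so H_0 ≅ Z.
  H_1: rank ker ∂_1 − rank ∂_2 = (18 − 6) − 12 = 0, and ∂_2 has invariant factor 2 > 1, so H_1 ≅ Z/2Z.
  H_2: rank ker ∂_2 − rank ∂_3 = (12 − 12) − 0 = 0, and there is no ∂_3, so H_2 ≅ 0.

As a check, the Euler characteristic is 7 − 18 + 12 = 1, which agrees with 1 − 0 + 0 = 1.

H_0 = Z,  H_1 = Z/2Z,  H_2 = 0.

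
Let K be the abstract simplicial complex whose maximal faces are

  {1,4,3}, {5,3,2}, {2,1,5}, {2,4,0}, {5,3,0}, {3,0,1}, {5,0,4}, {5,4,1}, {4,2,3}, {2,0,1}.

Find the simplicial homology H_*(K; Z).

Take the total order 0 < 1 < 2 < 3 < 4 < 5 on the vertex set. Then K (dimension 2) consists of the simplices:

  0-simplices (6): [0], [1], [2], [3], [4], [5]
  1-simplices (15): [0,1], [0,2], [0,3], [0,4], [0,5], [1,2], [1,3], [1,4], [1,5], [2,3], [2,4], [2,5], [3,4], [3,5], [4,5]
  2-simplices (10): [0,1,2], [0,1,3], [0,2,4], [0,3,5], [0,4,5], [1,2,5], [1,3,4], [1,4,5], [2,3,4], [2,3,5]

giving chain groups C_0 ≅ Z^6, C_1 ≅ Z^15, C_2 ≅ Z^10.

Boundary ∂_1: C_1 → C_0 is given by ∂[p,q] = [q] − [p].
This gives a 6×15 integer matrix of rank 5; reducing to Smith normal form yields diagonal entries (1,1,1,1,1).

The boundary map ∂_2: C_2 → C_1 acts by ∂[p,q,r] = [q,r] − [p,r] + [p,q]. For instance
  ∂[1,2,5] = [2,5] − [1,5] + [1,2],
  ∂[1,3,4] = [3,4] − [1,4] + [1,3].
The 15×10 boundary matrix has rank 10 and Smith normal form diag(1,1,1,1,1,1,1,1,1,2).

Reading off H_k = ker ∂_k / im ∂_{k+1}:

  H_0: rank C_0 − rank ∂_1 = 6 − 5 = 1, and the invariant factors of ∂_1 are all 1, so H_0 ≅ Z.
  H_1: rank ker ∂_1 − rank ∂_2 = (15 − 5) − 10 = 0, and ∂_2 has invariant factor 2 > 1, so H_1 ≅ Z/2.
  H_2: rank ker ∂_2 − rank ∂_3 = (10 − 10) − 0 = 0, and there is no ∂_3, so H_2 ≅ 0.

H_0 = Z,  H_1 = Z/2,  H_2 = 0.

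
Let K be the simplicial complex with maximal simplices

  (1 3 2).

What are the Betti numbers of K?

b_0 = 1, b_1 = 0, b_2 = 0.

Fix the vertex order 1 < 2 < 3 and write every simplex with vertices in increasing order. Then dim K = 2 and the simplices of K are:

  0-simplices (3): [1], [2], [3]
  1-simplices (3): [1,2], [1,3], [2,3]
  2-simplices (1): [1,2,3]

so the chain groups are C_0 ≅ Z^3, C_1 ≅ Z^3, C_2 ≅ Z^1.

The boundary map ∂_1: C_1 → C_0 is given by ∂[p,q] = [q] − [p]. For instance
  ∂[1,2] = [2] − [1].
This gives a 3×3 integer matrix of rank 2; reducing to Smith normal form yields diagonal entries (1,1).

The boundary map ∂_2: C_2 → C_1 sends each 2-simplex [p,q,r] to [q,r] − [p,r] + [p,q]. For instance
  ∂[1,2,3] = [2,3] − [1,3] + [1,2].
The resulting 3×1 matrix has rank 1, and its Smith normal form has invariant factors (1).

From H_k ≅ ker(∂_k) / im(∂_{k+1}) we obtain:

  H_0: rank C_0 − rank ∂_1 = 3 − 2 = 1, and the invariant factors of ∂_1 are all 1, so H_0 = Z.
  H_1: rank ker ∂_1 − rank ∂_2 = (3 − 2) − 1 = 0, and the invariant factors of ∂_2 are all 1, so H_1 = 0.
  H_2: rank ker ∂_2 − rank ∂_3 = (1 − 1) − 0 = 0, and there is no ∂_3, so H_2 = 0.

Hence the Betti numbers are b_0 = 1, b_1 = 0, b_2 = 0.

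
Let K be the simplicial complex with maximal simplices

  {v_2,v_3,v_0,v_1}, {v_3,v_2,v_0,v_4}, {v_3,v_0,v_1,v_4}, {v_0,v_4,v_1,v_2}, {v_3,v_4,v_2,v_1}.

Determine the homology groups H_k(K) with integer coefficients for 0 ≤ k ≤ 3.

H_0 = Z,  H_1 = 0,  H_2 = 0,  H_3 = Z.

Order the vertices as v_0 < v_1 < v_2 < v_3 < v_4. Listing each simplex with vertices in this order, K has dimension 3 with simplices:

  0-simplices (5): [v_0], [v_1], [v_2], [v_3], [v_4]
  1-simplices (10): [v_0,v_1], [v_0,v_2], [v_0,v_3], [v_0,v_4], [v_1,v_2], [v_1,v_3], [v_1,v_4], [v_2,v_3], [v_2,v_4], [v_3,v_4]
  2-simplices (10): [v_0,v_1,v_2], [v_0,v_1,v_3], [v_0,v_1,v_4], [v_0,v_2,v_3], [v_0,v_2,v_4], [v_0,v_3,v_4], [v_1,v_2,v_3], [v_1,v_2,v_4], [v_1,v_3,v_4], [v_2,v_3,v_4]
  3-simplices (5): [v_0,v_1,v_2,v_3], [v_0,v_1,v_2,v_4], [v_0,v_1,v_3,v_4], [v_0,v_2,v_3,v_4], [v_1,v_2,v_3,v_4]

so the chain groups are C_0 ≅ Z^5, C_1 ≅ Z^10, C_2 ≅ Z^10, C_3 ≅ Z^5.

The boundary map ∂_1: C_1 → C_0 maps an edge to its endpoints' difference, ∂[p,q] = q − p. For instance
  ∂[v_2,v_4] = [v_4] − [v_2].
The resulting 5×10 matrix has rank 4, and its Smith normal form has invariant factors (1,1,1,1).

The boundary map ∂_2: C_2 → C_1 maps a triangle to the signed sum of its edges. For instance
  ∂[v_0,v_2,v_3] = [v_2,v_3] − [v_0,v_3] + [v_0,v_2],
  ∂[v_0,v_1,v_2] = [v_1,v_2] − [v_0,v_2] + [v_0,v_1].
The 10×10 boundary matrix has rank 6 and Smith normal form diag(1,1,1,1,1,1).

The boundary map ∂_3: C_3 → C_2 sends each 3-simplex σ to the alternating sum Σ_i (−1)^i (σ with its i-th vertex removed). For instance
  ∂[v_0,v_1,v_2,v_4] = [v_1,v_2,v_4] − [v_0,v_2,v_4] + [v_0,v_1,v_4] − [v_0,v_1,v_2],
  ∂[v_1,v_2,v_3,v_4] = [v_2,v_3,v_4] − [v_1,v_3,v_4] + [v_1,v_2,v_4] − [v_1,v_2,v_3].
This gives a 10×5 integer matrix of rank 4; reducing to Smith normal form yields diagonal entries (1,1,1,1).

Reading off H_k = ker ∂_k / im ∂_{k+1}:

  H_0: rank C_0 − rank ∂_1 = 5 − 4 = 1, and the invariant factors of ∂_1 are all 1, so H_0 = Z.
  H_1: rank ker ∂_1 − rank ∂_2 = (10 − 4) − 6 = 0, and the invariant factors of ∂_2 are all 1, so H_1 = 0.
  H_2: rank ker ∂_2 − rank ∂_3 = (10 − 6) − 4 = 0, and the invariant factors of ∂_3 are all 1, so H_2 = 0.
  H_3: rank ker ∂_3 − rank ∂_4 = (5 − 4) − 0 = 1, and there is no ∂_4, so H_3 = Z.

(K is a triangulation of the 3-sphere S^3.)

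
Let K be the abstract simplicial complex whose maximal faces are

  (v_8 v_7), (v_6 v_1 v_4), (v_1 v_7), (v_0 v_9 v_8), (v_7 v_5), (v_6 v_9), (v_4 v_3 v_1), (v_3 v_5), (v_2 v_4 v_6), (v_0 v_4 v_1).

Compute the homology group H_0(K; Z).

Take the total order v_0 < v_1 < v_2 < v_3 < v_4 < v_5 < v_6 < v_7 < v_8 < v_9 on the vertex set. Then K (dimension 2) consists of the simplices:

  0-simplices (10): [v_0], [v_1], [v_2], [v_3], [v_4], [v_5], [v_6], [v_7], [v_8], [v_9]
  1-simplices (17): (17 of them)
  2-simplices (5): [v_0,v_1,v_4], [v_0,v_8,v_9], [v_1,v_3,v_4], [v_1,v_4,v_6], [v_2,v_4,v_6]

Hence C_0 ≅ Z^10, C_1 ≅ Z^17, C_2 ≅ Z^5.

Boundary ∂_1: C_1 → C_0 is given by ∂[p,q] = [q] − [p].
The 10×17 boundary matrix has rank 9 and Smith normal form diag(1,1,1,1,1,1,1,1,1).

The boundary map ∂_2: C_2 → C_1 acts by ∂[p,q,r] = [q,r] − [p,r] + [p,q]. For instance
  ∂[v_1,v_3,v_4] = [v_3,v_4] − [v_1,v_4] + [v_1,v_3],
  ∂[v_0,v_1,v_4] = [v_1,v_4] − [v_0,v_4] + [v_0,v_1].
As a 17×5 matrix over Z this has rank 5, with invariant factors (1,1,1,1,1).

From H_k ≅ ker(∂_k) / im(∂_{k+1}) we obtain:

  H_0: rank C_0 − rank ∂_1 = 10 − 9 = 1, and the invariant factors of ∂_1 are all 1, so H_0 = Z.

H_0 = Z.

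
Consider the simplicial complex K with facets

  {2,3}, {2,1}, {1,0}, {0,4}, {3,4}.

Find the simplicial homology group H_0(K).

H_0 = Z.

Take the total order 0 < 1 < 2 < 3 < 4 on the vertex set. Then K (dimension 1) consists of the simplices:

  0-simplices (5): [0], [1], [2], [3], [4]
  1-simplices (5): [0,1], [0,4], [1,2], [2,3], [3,4]

so the chain groups are C_0 ≅ Z^5, C_1 ≅ Z^5.

Boundary ∂_1: C_1 → C_0 is given by ∂[p,q] = [q] − [p].
The 5×5 boundary matrix has rank 4 and Smith normal form diag(1,1,1,1).

Computing H_k = (kernel of ∂_k) / (image of ∂_{k+1}):

  H_0: rank C_0 − rank ∂_1 = 5 − 4 = 1, and the invariant factors of ∂_1 are all 1, so H_0 = Z.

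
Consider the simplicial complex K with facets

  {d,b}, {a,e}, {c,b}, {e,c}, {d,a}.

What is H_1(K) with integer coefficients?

Fix the vertex order a < b < c < d < e and write every simplex with vertices in increasing order. Then dim K = 1 and the simplices of K are:

  0-simplices (5): a, b, c, d, e
  1-simplices (5): ad, ae, bc, bd, ce

Hence C_0 ≅ Z^5, C_1 ≅ Z^5.

∂_1: C_1 → C_0 is given by ∂[p,q] = [q] − [p]. For instance
  ∂ce = e − c.
As a 5×5 matrix over Z this has rank 4, with invariant factors (1,1,1,1).

Computing H_k = (kernel of ∂_k) / (image of ∂_{k+1}):

  H_1: rank ker ∂_1 − rank ∂_2 = (5 − 4) − 0 = 1, and there is no ∂_2, so H_1 ≅ Z.

(K is a triangulation of the circle S^1.)

H_1 ≅ Z.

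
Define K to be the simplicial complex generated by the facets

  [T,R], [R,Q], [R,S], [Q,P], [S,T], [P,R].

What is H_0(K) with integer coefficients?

We work with the vertex ordering P < Q < R < S < T. The simplices of K, each written with vertices in increasing order, are:

  0-simplices (5): P, Q, R, S, T
  1-simplices (6): PQ, PR, QR, RS, RT, ST

giving chain groups C_0 ≅ Z^5, C_1 ≅ Z^6.

The boundary map ∂_1: C_1 → C_0 sends each edge [p,q] (with p < q) to q − p.
As a 5×6 matrix over Z this has rank 4, with invariant factors (1,1,1,1).

Now H_k = ker ∂_k / im ∂_{k+1}, so:

  H_0: rank C_0 − rank ∂_1 = 5 − 4 = 1, and the invariant factors of ∂_1 are all 1, so H_0 = Z.

H_0 ≅ Z.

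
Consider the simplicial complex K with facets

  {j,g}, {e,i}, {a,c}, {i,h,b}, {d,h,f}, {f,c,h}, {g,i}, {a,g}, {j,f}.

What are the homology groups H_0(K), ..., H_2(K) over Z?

Order the vertices as a < b < c < d < e < f < g < h < i < j. Listing each simplex with vertices in this order, K has dimension 2 with simplices:

  0-simplices (10): a, b, c, d, e, f, g, h, i, j
  1-simplices (14): ac, ag, bh, bi, cf, ch, df, dh, ei, fh, fj, gi, gj, hi
  2-simplices (3): bhi, cfh, dfh

Hence C_0 ≅ Z^10, C_1 ≅ Z^14, C_2 ≅ Z^3.

∂_1: C_1 → C_0 maps an edge to its endpoints' difference, ∂[p,q] = q − p.
The 10×14 boundary matrix has rank 9 and Smith normal form diag(1,1,1,1,1,1,1,1,1).

Boundary ∂_2: C_2 → C_1 maps a triangle to the signed sum of its edges. For instance
  ∂cfh = fh − ch + cf,
  ∂bhi = hi − bi + bh.
This gives a 14×3 integer matrix of rank 3; reducing to Smith normal form yields diagonal entries (1,1,1).

Computing H_k = (kernel of ∂_k) / (image of ∂_{k+1}):

  H_0: rank C_0 − rank ∂_1 = 10 − 9 = 1, and the invariant factors of ∂_1 are all 1, so H_0 = Z.
  H_1: rank ker ∂_1 − rank ∂_2 = (14 − 9) − 3 = 2, and the invariant factors of ∂_2 are all 1, so H_1 = Z^2.
  H_2: rank ker ∂_2 − rank ∂_3 = (3 − 3) − 0 = 0, and there is no ∂_3, so H_2 = 0.

H_0 = Z,  H_1 = Z^2,  H_2 = 0.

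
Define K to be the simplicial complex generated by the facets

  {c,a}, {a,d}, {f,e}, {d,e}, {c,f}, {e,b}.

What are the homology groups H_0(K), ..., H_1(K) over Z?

H_0 ≅ Z,  H_1 ≅ Z.

Take the total order a < b < c < d < e < f on the vertex set. Then K (dimension 1) consists of the simplices:

  0-simplices (6): a, b, c, d, e, f
  1-simplices (6): ac, ad, be, cf, de, ef

Hence C_0 ≅ Z^6, C_1 ≅ Z^6.

The boundary map ∂_1: C_1 → C_0 is given by ∂[p,q] = [q] − [p]. For instance
  ∂be = e − b.
The resulting 6×6 matrix has rank 5, and its Smith normal form has invariant factors (1,1,1,1,1).

Now H_k = ker ∂_k / im ∂_{k+1}, so:

  H_0: rank C_0 − rank ∂_1 = 6 − 5 = 1, and the invariant factors of ∂_1 are all 1, so H_0 ≅ Z.
  H_1: rank ker ∂_1 − rank ∂_2 = (6 − 5) − 0 = 1, and there is no ∂_2, so H_1 ≅ Z.

As a check, the Euler characteristic is 6 − 6 = 0, which agrees with 1 − 1 = 0.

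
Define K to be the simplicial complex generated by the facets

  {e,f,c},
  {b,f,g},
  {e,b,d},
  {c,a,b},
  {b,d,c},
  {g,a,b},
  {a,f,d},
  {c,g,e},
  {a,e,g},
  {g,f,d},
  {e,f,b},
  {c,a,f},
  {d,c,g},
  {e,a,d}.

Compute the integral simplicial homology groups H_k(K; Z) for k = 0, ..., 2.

K has 7 vertices, 21 edges, 14 triangles.
rank ∂_0 = 0, rank ∂_1 = 6 ⇒ b_0 = 7 − 0 − 6 = 1; all invariant factors of ∂_1 are 1 so no torsion. So H_0 = Z.
rank ∂_1 = 6, rank ∂_2 = 13 ⇒ b_1 = 21 − 6 − 13 = 2; all invariant factors of ∂_2 are 1 so no torsion. So H_1 = Z^2.
rank ∂_2 = 13, rank ∂_3 = 0 ⇒ b_2 = 14 − 13 − 0 = 1. So H_2 = Z.

H_0 ≅ Z,  H_1 ≅ Z^2,  H_2 ≅ Z.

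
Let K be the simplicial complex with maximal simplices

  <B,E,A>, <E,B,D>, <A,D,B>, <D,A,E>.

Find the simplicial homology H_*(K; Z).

H_0 ≅ Z,  H_1 = 0,  H_2 ≅ Z.

We work with the vertex ordering A < B < D < E. The simplices of K, each written with vertices in increasing order, are:

  0-simplices (4): A, B, D, E
  1-simplices (6): AB, AD, AE, BD, BE, DE
  2-simplices (4): ABD, ABE, ADE, BDE

Hence C_0 ≅ Z^4, C_1 ≅ Z^6, C_2 ≅ Z^4.

∂_1: C_1 → C_0 maps an edge to its endpoints' difference, ∂[p,q] = q − p. For instance
  ∂DE = E − D.
The 4×6 boundary matrix has rank 3 and Smith normal form diag(1,1,1).

∂_2: C_2 → C_1 acts by ∂[p,q,r] = [q,r] − [p,r] + [p,q]. For instance
  ∂BDE = DE − BE + BD,
  ∂ADE = DE − AE + AD.
This gives a 6×4 integer matrix of rank 3; reducing to Smith normal form yields diagonal entries (1,1,1).

Computing H_k = (kernel of ∂_k) / (image of ∂_{k+1}):

  H_0: rank C_0 − rank ∂_1 = 4 − 3 = 1, and the invariant factors of ∂_1 are all 1, so H_0 = Z.
  H_1: rank ker ∂_1 − rank ∂_2 = (6 − 3) − 3 = 0, and the invariant factors of ∂_2 are all 1, so H_1 = 0.
  H_2: rank ker ∂_2 − rank ∂_3 = (4 − 3) − 0 = 1, and there is no ∂_3, so H_2 = Z.

As a check, the Euler characteristic is 4 − 6 + 4 = 2, which agrees with 1 − 0 + 1 = 2.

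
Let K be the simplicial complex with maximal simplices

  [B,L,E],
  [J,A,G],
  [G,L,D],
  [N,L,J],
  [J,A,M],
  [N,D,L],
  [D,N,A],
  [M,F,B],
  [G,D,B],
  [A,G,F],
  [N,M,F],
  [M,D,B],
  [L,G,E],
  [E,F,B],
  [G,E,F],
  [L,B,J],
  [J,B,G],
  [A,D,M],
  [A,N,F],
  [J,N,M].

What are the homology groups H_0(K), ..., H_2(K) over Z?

H_0 = Z,  H_1 = Z × Z/2,  H_2 = 0.

Fix the vertex order A < B < D < E < F < G < J < L < M < N and write every simplex with vertices in increasing order. Then dim K = 2 and the simplices of K are:

  0-simplices (10): A, B, D, E, F, G, J, L, M, N
  1-simplices (30): AD, AF, AG, AJ, AM, AN, BD, BE, BF, BG, BJ, BL, BM, DG, DL, DM, DN, EF, EG, EL, FG, FM, FN, GJ, GL, JL, JM, JN, LN, MN
  2-simplices (20): ADM, ADN, AFG, AFN, AGJ, AJM, BDG, BDM, BEF, BEL, BFM, BGJ, BJL, DGL, DLN, EFG, EGL, FMN, JLN, JMN

so the chain groups are C_0 ≅ Z^10, C_1 ≅ Z^30, C_2 ≅ Z^20.

∂_1: C_1 → C_0 is given by ∂[p,q] = [q] − [p]. For instance
  ∂DN = N − D.
As a 10×30 matrix over Z this has rank 9, with invariant factors (1,1,1,1,1,1,1,1,1).

The boundary map ∂_2: C_2 → C_1 maps a triangle to the signed sum of its edges. For instance
  ∂JMN = MN − JN + JM,
  ∂EFG = FG − EG + EF.
As a 30×20 matrix over Z this has rank 20, with invariant factors (1,1,1,1,1,1,1,1,1,1,1,1,1,1,1,1,1,1,1,2).

Now H_k = ker ∂_k / im ∂_{k+1}, so:

  H_0: rank C_0 − rank ∂_1 = 10 − 9 = 1, and the invariant factors of ∂_1 are all 1, so H_0 ≅ Z.
  H_1: rank ker ∂_1 − rank ∂_2 = (30 − 9) − 20 = 1, and ∂_2 has invariant factor 2 > 1, so H_1 ≅ Z × Z/2.
  H_2: rank ker ∂_2 − rank ∂_3 = (20 − 20) − 0 = 0, and there is no ∂_3, so H_2 ≅ 0.

As a check, the Euler characteristic is 10 − 30 + 20 = 0, which agrees with 1 − 1 + 0 = 0.
(K is a triangulation of the Klein bottle.)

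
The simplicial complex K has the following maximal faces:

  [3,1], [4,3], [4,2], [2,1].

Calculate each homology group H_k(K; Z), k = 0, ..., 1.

K has 4 vertices, 4 edges.
rank ∂_0 = 0, rank ∂_1 = 3 ⇒ b_0 = 4 − 0 − 3 = 1; all invariant factors of ∂_1 are 1 so no torsion. So H_0 = Z.
rank ∂_1 = 3, rank ∂_2 = 0 ⇒ b_1 = 4 − 3 − 0 = 1. So H_1 = Z.

H_0 ≅ Z,  H_1 ≅ Z.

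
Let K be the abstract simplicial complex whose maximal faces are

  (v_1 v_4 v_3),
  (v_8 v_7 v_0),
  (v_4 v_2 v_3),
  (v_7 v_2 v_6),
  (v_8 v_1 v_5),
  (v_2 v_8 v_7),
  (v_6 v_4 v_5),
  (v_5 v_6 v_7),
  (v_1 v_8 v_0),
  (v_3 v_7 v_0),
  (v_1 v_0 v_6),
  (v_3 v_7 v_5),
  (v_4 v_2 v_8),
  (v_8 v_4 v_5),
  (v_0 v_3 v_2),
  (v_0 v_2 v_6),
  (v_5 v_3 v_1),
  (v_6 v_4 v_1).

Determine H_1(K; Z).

H_1 = Z ⊕ Z/2.

K has 9 vertices, 27 edges, 18 triangles.
rank ∂_1 = 8, rank ∂_2 = 18 ⇒ b_1 = 27 − 8 − 18 = 1; ∂_2 has invariant factor(s) [2] giving torsion. So H_1 ≅ Z ⊕ Z/2.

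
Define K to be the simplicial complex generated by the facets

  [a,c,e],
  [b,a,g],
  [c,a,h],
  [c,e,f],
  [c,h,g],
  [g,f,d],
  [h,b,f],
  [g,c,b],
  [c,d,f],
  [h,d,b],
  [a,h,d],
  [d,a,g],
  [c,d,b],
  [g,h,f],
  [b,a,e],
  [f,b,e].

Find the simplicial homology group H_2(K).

H_2 ≅ Z.

Take the total order a < b < c < d < e < f < g < h on the vertex set. Then K (dimension 2) consists of the simplices:

  0-simplices (8): a, b, c, d, e, f, g, h
  1-simplices (24): ab, ac, ad, ae, ag, ah, bc, bd, be, bf, bg, bh, cd, ce, cf, cg, ch, df, dg, dh, ef, fg, fh, gh
  2-simplices (16): abe, abg, ace, ach, adg, adh, bcd, bcg, bdh, bef, bfh, cdf, cef, cgh, dfg, fgh

so the chain groups are C_0 ≅ Z^8, C_1 ≅ Z^24, C_2 ≅ Z^16.

The boundary map ∂_1: C_1 → C_0 sends each edge [p,q] (with p < q) to q − p. For instance
  ∂ch = h − c.
As a 8×24 matrix over Z this has rank 7, with invariant factors (1,1,1,1,1,1,1).

The boundary map ∂_2: C_2 → C_1 maps a triangle to the signed sum of its edges. For instance
  ∂abe = be − ae + ab,
  ∂cgh = gh − ch + cg.
The 24×16 boundary matrix has rank 15 and Smith normal form diag(1,1,1,1,1,1,1,1,1,1,1,1,1,1,1).

Computing H_k = (kernel of ∂_k) / (image of ∂_{k+1}):

  H_2: rank ker ∂_2 − rank ∂_3 = (16 − 15) − 0 = 1, and there is no ∂_3, so H_2 ≅ Z.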